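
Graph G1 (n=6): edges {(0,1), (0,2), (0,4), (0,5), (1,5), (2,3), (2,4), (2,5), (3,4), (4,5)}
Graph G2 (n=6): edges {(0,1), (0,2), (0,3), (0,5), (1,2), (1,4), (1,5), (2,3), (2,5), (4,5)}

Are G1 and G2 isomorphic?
Yes, isomorphic

The graphs are isomorphic.
One valid mapping φ: V(G1) → V(G2): 0→0, 1→3, 2→5, 3→4, 4→1, 5→2

Verify φ preserves adjacency — for each edge of G1, its image is an edge of G2:
  (0,1) → (φ(0),φ(1)) = (0,3) ∈ E(G2) ✓
  (0,2) → (φ(0),φ(2)) = (0,5) ∈ E(G2) ✓
  (0,4) → (φ(0),φ(4)) = (0,1) ∈ E(G2) ✓
  (0,5) → (φ(0),φ(5)) = (0,2) ∈ E(G2) ✓
  (1,5) → (φ(1),φ(5)) = (2,3) ∈ E(G2) ✓
  (2,3) → (φ(2),φ(3)) = (4,5) ∈ E(G2) ✓
  (2,4) → (φ(2),φ(4)) = (1,5) ∈ E(G2) ✓
  (2,5) → (φ(2),φ(5)) = (2,5) ∈ E(G2) ✓
  (3,4) → (φ(3),φ(4)) = (1,4) ∈ E(G2) ✓
  (4,5) → (φ(4),φ(5)) = (1,2) ∈ E(G2) ✓
All 10 edges of G1 map to edges of G2, and |E(G1)| = |E(G2)| = 10, so φ is a bijection on edges as well as vertices. Hence G1 ≅ G2.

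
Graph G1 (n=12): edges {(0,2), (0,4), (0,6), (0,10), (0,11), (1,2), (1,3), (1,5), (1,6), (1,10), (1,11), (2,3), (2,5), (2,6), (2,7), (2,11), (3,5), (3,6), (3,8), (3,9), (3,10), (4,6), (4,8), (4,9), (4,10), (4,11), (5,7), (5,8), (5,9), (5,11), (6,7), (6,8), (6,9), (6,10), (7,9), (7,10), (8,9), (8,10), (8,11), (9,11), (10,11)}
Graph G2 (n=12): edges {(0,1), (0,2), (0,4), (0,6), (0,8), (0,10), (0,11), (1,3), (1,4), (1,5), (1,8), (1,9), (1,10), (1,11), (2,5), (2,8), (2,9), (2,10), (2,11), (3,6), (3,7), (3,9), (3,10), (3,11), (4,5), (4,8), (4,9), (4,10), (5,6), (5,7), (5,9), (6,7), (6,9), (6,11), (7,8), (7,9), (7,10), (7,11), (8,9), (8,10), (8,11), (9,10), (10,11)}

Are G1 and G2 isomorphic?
No, not isomorphic

The graphs are NOT isomorphic.

Degrees in G1: deg(0)=5, deg(1)=6, deg(2)=7, deg(3)=7, deg(4)=6, deg(5)=7, deg(6)=9, deg(7)=5, deg(8)=7, deg(9)=7, deg(10)=8, deg(11)=8.
Sorted degree sequence of G1: [9, 8, 8, 7, 7, 7, 7, 7, 6, 6, 5, 5].
Degrees in G2: deg(0)=7, deg(1)=8, deg(2)=6, deg(3)=6, deg(4)=6, deg(5)=6, deg(6)=6, deg(7)=7, deg(8)=8, deg(9)=9, deg(10)=9, deg(11)=8.
Sorted degree sequence of G2: [9, 9, 8, 8, 8, 7, 7, 6, 6, 6, 6, 6].
The (sorted) degree sequence is an isomorphism invariant, so since G1 and G2 have different degree sequences they cannot be isomorphic.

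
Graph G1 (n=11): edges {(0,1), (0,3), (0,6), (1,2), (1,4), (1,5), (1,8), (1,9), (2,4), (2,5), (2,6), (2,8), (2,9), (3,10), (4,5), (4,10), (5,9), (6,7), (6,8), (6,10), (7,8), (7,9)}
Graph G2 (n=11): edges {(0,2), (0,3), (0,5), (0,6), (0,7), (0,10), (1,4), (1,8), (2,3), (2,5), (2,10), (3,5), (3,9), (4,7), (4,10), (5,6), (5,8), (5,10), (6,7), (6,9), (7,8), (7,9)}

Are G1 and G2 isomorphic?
Yes, isomorphic

The graphs are isomorphic.
One valid mapping φ: V(G1) → V(G2): 0→8, 1→5, 2→0, 3→1, 4→10, 5→2, 6→7, 7→9, 8→6, 9→3, 10→4

Verify φ preserves adjacency — for each edge of G1, its image is an edge of G2:
  (0,1) → (φ(0),φ(1)) = (5,8) ∈ E(G2) ✓
  (0,3) → (φ(0),φ(3)) = (1,8) ∈ E(G2) ✓
  (0,6) → (φ(0),φ(6)) = (7,8) ∈ E(G2) ✓
  (1,2) → (φ(1),φ(2)) = (0,5) ∈ E(G2) ✓
  (1,4) → (φ(1),φ(4)) = (5,10) ∈ E(G2) ✓
  (1,5) → (φ(1),φ(5)) = (2,5) ∈ E(G2) ✓
  (1,8) → (φ(1),φ(8)) = (5,6) ∈ E(G2) ✓
  (1,9) → (φ(1),φ(9)) = (3,5) ∈ E(G2) ✓
  (2,4) → (φ(2),φ(4)) = (0,10) ∈ E(G2) ✓
  (2,5) → (φ(2),φ(5)) = (0,2) ∈ E(G2) ✓
  (2,6) → (φ(2),φ(6)) = (0,7) ∈ E(G2) ✓
  (2,8) → (φ(2),φ(8)) = (0,6) ∈ E(G2) ✓
  (2,9) → (φ(2),φ(9)) = (0,3) ∈ E(G2) ✓
  (3,10) → (φ(3),φ(10)) = (1,4) ∈ E(G2) ✓
  (4,5) → (φ(4),φ(5)) = (2,10) ∈ E(G2) ✓
  (4,10) → (φ(4),φ(10)) = (4,10) ∈ E(G2) ✓
  (5,9) → (φ(5),φ(9)) = (2,3) ∈ E(G2) ✓
  (6,7) → (φ(6),φ(7)) = (7,9) ∈ E(G2) ✓
  (6,8) → (φ(6),φ(8)) = (6,7) ∈ E(G2) ✓
  (6,10) → (φ(6),φ(10)) = (4,7) ∈ E(G2) ✓
  (7,8) → (φ(7),φ(8)) = (6,9) ∈ E(G2) ✓
  (7,9) → (φ(7),φ(9)) = (3,9) ∈ E(G2) ✓
All 22 edges of G1 map to edges of G2, and |E(G1)| = |E(G2)| = 22, so φ is a bijection on edges as well as vertices. Hence G1 ≅ G2.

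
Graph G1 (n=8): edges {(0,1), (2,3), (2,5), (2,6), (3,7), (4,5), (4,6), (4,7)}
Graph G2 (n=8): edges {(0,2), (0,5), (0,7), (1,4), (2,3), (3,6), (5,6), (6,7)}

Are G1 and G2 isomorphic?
Yes, isomorphic

The graphs are isomorphic.
One valid mapping φ: V(G1) → V(G2): 0→1, 1→4, 2→6, 3→3, 4→0, 5→5, 6→7, 7→2

Verify φ preserves adjacency — for each edge of G1, its image is an edge of G2:
  (0,1) → (φ(0),φ(1)) = (1,4) ∈ E(G2) ✓
  (2,3) → (φ(2),φ(3)) = (3,6) ∈ E(G2) ✓
  (2,5) → (φ(2),φ(5)) = (5,6) ∈ E(G2) ✓
  (2,6) → (φ(2),φ(6)) = (6,7) ∈ E(G2) ✓
  (3,7) → (φ(3),φ(7)) = (2,3) ∈ E(G2) ✓
  (4,5) → (φ(4),φ(5)) = (0,5) ∈ E(G2) ✓
  (4,6) → (φ(4),φ(6)) = (0,7) ∈ E(G2) ✓
  (4,7) → (φ(4),φ(7)) = (0,2) ∈ E(G2) ✓
All 8 edges of G1 map to edges of G2, and |E(G1)| = |E(G2)| = 8, so φ is a bijection on edges as well as vertices. Hence G1 ≅ G2.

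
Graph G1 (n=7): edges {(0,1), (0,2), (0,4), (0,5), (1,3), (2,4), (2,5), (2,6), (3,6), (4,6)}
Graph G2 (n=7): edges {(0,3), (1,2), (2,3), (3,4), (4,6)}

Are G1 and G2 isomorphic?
No, not isomorphic

The graphs are NOT isomorphic.

Degrees in G1: deg(0)=4, deg(1)=2, deg(2)=4, deg(3)=2, deg(4)=3, deg(5)=2, deg(6)=3.
Sorted degree sequence of G1: [4, 4, 3, 3, 2, 2, 2].
Degrees in G2: deg(0)=1, deg(1)=1, deg(2)=2, deg(3)=3, deg(4)=2, deg(5)=0, deg(6)=1.
Sorted degree sequence of G2: [3, 2, 2, 1, 1, 1, 0].
The (sorted) degree sequence is an isomorphism invariant, so since G1 and G2 have different degree sequences they cannot be isomorphic.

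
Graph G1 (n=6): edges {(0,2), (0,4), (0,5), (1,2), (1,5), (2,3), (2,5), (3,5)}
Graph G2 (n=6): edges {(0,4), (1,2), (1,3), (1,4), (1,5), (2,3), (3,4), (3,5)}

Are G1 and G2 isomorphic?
Yes, isomorphic

The graphs are isomorphic.
One valid mapping φ: V(G1) → V(G2): 0→4, 1→5, 2→3, 3→2, 4→0, 5→1

Verify φ preserves adjacency — for each edge of G1, its image is an edge of G2:
  (0,2) → (φ(0),φ(2)) = (3,4) ∈ E(G2) ✓
  (0,4) → (φ(0),φ(4)) = (0,4) ∈ E(G2) ✓
  (0,5) → (φ(0),φ(5)) = (1,4) ∈ E(G2) ✓
  (1,2) → (φ(1),φ(2)) = (3,5) ∈ E(G2) ✓
  (1,5) → (φ(1),φ(5)) = (1,5) ∈ E(G2) ✓
  (2,3) → (φ(2),φ(3)) = (2,3) ∈ E(G2) ✓
  (2,5) → (φ(2),φ(5)) = (1,3) ∈ E(G2) ✓
  (3,5) → (φ(3),φ(5)) = (1,2) ∈ E(G2) ✓
All 8 edges of G1 map to edges of G2, and |E(G1)| = |E(G2)| = 8, so φ is a bijection on edges as well as vertices. Hence G1 ≅ G2.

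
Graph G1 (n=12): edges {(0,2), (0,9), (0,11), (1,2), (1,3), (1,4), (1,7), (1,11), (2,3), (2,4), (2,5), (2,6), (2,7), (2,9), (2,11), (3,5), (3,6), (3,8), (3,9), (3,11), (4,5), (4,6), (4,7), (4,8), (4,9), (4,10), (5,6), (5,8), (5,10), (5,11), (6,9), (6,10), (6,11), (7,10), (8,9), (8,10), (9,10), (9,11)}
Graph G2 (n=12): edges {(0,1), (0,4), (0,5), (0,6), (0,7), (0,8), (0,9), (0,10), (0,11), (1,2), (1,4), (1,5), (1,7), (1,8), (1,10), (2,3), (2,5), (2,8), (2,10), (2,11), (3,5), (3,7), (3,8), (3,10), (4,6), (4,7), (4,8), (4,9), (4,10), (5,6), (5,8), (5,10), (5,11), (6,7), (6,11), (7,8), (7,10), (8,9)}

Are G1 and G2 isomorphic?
Yes, isomorphic

The graphs are isomorphic.
One valid mapping φ: V(G1) → V(G2): 0→9, 1→6, 2→0, 3→7, 4→5, 5→10, 6→1, 7→11, 8→3, 9→8, 10→2, 11→4

Verify φ preserves adjacency — for each edge of G1, its image is an edge of G2:
  (0,2) → (φ(0),φ(2)) = (0,9) ∈ E(G2) ✓
  (0,9) → (φ(0),φ(9)) = (8,9) ∈ E(G2) ✓
  (0,11) → (φ(0),φ(11)) = (4,9) ∈ E(G2) ✓
  (1,2) → (φ(1),φ(2)) = (0,6) ∈ E(G2) ✓
  (1,3) → (φ(1),φ(3)) = (6,7) ∈ E(G2) ✓
  (1,4) → (φ(1),φ(4)) = (5,6) ∈ E(G2) ✓
  (1,7) → (φ(1),φ(7)) = (6,11) ∈ E(G2) ✓
  (1,11) → (φ(1),φ(11)) = (4,6) ∈ E(G2) ✓
  (2,3) → (φ(2),φ(3)) = (0,7) ∈ E(G2) ✓
  (2,4) → (φ(2),φ(4)) = (0,5) ∈ E(G2) ✓
  (2,5) → (φ(2),φ(5)) = (0,10) ∈ E(G2) ✓
  (2,6) → (φ(2),φ(6)) = (0,1) ∈ E(G2) ✓
  (2,7) → (φ(2),φ(7)) = (0,11) ∈ E(G2) ✓
  (2,9) → (φ(2),φ(9)) = (0,8) ∈ E(G2) ✓
  (2,11) → (φ(2),φ(11)) = (0,4) ∈ E(G2) ✓
  (3,5) → (φ(3),φ(5)) = (7,10) ∈ E(G2) ✓
  (3,6) → (φ(3),φ(6)) = (1,7) ∈ E(G2) ✓
  (3,8) → (φ(3),φ(8)) = (3,7) ∈ E(G2) ✓
  (3,9) → (φ(3),φ(9)) = (7,8) ∈ E(G2) ✓
  (3,11) → (φ(3),φ(11)) = (4,7) ∈ E(G2) ✓
  (4,5) → (φ(4),φ(5)) = (5,10) ∈ E(G2) ✓
  (4,6) → (φ(4),φ(6)) = (1,5) ∈ E(G2) ✓
  (4,7) → (φ(4),φ(7)) = (5,11) ∈ E(G2) ✓
  (4,8) → (φ(4),φ(8)) = (3,5) ∈ E(G2) ✓
  (4,9) → (φ(4),φ(9)) = (5,8) ∈ E(G2) ✓
  (4,10) → (φ(4),φ(10)) = (2,5) ∈ E(G2) ✓
  (5,6) → (φ(5),φ(6)) = (1,10) ∈ E(G2) ✓
  (5,8) → (φ(5),φ(8)) = (3,10) ∈ E(G2) ✓
  (5,10) → (φ(5),φ(10)) = (2,10) ∈ E(G2) ✓
  (5,11) → (φ(5),φ(11)) = (4,10) ∈ E(G2) ✓
  (6,9) → (φ(6),φ(9)) = (1,8) ∈ E(G2) ✓
  (6,10) → (φ(6),φ(10)) = (1,2) ∈ E(G2) ✓
  (6,11) → (φ(6),φ(11)) = (1,4) ∈ E(G2) ✓
  (7,10) → (φ(7),φ(10)) = (2,11) ∈ E(G2) ✓
  (8,9) → (φ(8),φ(9)) = (3,8) ∈ E(G2) ✓
  (8,10) → (φ(8),φ(10)) = (2,3) ∈ E(G2) ✓
  (9,10) → (φ(9),φ(10)) = (2,8) ∈ E(G2) ✓
  (9,11) → (φ(9),φ(11)) = (4,8) ∈ E(G2) ✓
All 38 edges of G1 map to edges of G2, and |E(G1)| = |E(G2)| = 38, so φ is a bijection on edges as well as vertices. Hence G1 ≅ G2.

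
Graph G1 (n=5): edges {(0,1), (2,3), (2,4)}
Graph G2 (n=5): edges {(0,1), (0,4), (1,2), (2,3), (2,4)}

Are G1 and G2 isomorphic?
No, not isomorphic

The graphs are NOT isomorphic.

Counting edges: G1 has 3 edge(s); G2 has 5 edge(s).
Edge count is an isomorphism invariant (a bijection on vertices induces a bijection on edges), so differing edge counts rule out isomorphism.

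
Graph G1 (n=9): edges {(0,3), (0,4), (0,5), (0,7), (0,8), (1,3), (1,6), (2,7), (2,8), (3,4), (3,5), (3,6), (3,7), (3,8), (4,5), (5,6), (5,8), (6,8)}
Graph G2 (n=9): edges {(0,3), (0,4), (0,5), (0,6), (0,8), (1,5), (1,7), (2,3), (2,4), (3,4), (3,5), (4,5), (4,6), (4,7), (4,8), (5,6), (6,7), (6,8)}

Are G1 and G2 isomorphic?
Yes, isomorphic

The graphs are isomorphic.
One valid mapping φ: V(G1) → V(G2): 0→6, 1→2, 2→1, 3→4, 4→8, 5→0, 6→3, 7→7, 8→5

Verify φ preserves adjacency — for each edge of G1, its image is an edge of G2:
  (0,3) → (φ(0),φ(3)) = (4,6) ∈ E(G2) ✓
  (0,4) → (φ(0),φ(4)) = (6,8) ∈ E(G2) ✓
  (0,5) → (φ(0),φ(5)) = (0,6) ∈ E(G2) ✓
  (0,7) → (φ(0),φ(7)) = (6,7) ∈ E(G2) ✓
  (0,8) → (φ(0),φ(8)) = (5,6) ∈ E(G2) ✓
  (1,3) → (φ(1),φ(3)) = (2,4) ∈ E(G2) ✓
  (1,6) → (φ(1),φ(6)) = (2,3) ∈ E(G2) ✓
  (2,7) → (φ(2),φ(7)) = (1,7) ∈ E(G2) ✓
  (2,8) → (φ(2),φ(8)) = (1,5) ∈ E(G2) ✓
  (3,4) → (φ(3),φ(4)) = (4,8) ∈ E(G2) ✓
  (3,5) → (φ(3),φ(5)) = (0,4) ∈ E(G2) ✓
  (3,6) → (φ(3),φ(6)) = (3,4) ∈ E(G2) ✓
  (3,7) → (φ(3),φ(7)) = (4,7) ∈ E(G2) ✓
  (3,8) → (φ(3),φ(8)) = (4,5) ∈ E(G2) ✓
  (4,5) → (φ(4),φ(5)) = (0,8) ∈ E(G2) ✓
  (5,6) → (φ(5),φ(6)) = (0,3) ∈ E(G2) ✓
  (5,8) → (φ(5),φ(8)) = (0,5) ∈ E(G2) ✓
  (6,8) → (φ(6),φ(8)) = (3,5) ∈ E(G2) ✓
All 18 edges of G1 map to edges of G2, and |E(G1)| = |E(G2)| = 18, so φ is a bijection on edges as well as vertices. Hence G1 ≅ G2.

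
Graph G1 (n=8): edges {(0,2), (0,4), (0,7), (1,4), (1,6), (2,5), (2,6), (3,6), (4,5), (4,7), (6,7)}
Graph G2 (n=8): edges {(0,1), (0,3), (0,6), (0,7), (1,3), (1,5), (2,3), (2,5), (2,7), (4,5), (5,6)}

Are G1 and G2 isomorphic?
Yes, isomorphic

The graphs are isomorphic.
One valid mapping φ: V(G1) → V(G2): 0→3, 1→6, 2→2, 3→4, 4→0, 5→7, 6→5, 7→1

Verify φ preserves adjacency — for each edge of G1, its image is an edge of G2:
  (0,2) → (φ(0),φ(2)) = (2,3) ∈ E(G2) ✓
  (0,4) → (φ(0),φ(4)) = (0,3) ∈ E(G2) ✓
  (0,7) → (φ(0),φ(7)) = (1,3) ∈ E(G2) ✓
  (1,4) → (φ(1),φ(4)) = (0,6) ∈ E(G2) ✓
  (1,6) → (φ(1),φ(6)) = (5,6) ∈ E(G2) ✓
  (2,5) → (φ(2),φ(5)) = (2,7) ∈ E(G2) ✓
  (2,6) → (φ(2),φ(6)) = (2,5) ∈ E(G2) ✓
  (3,6) → (φ(3),φ(6)) = (4,5) ∈ E(G2) ✓
  (4,5) → (φ(4),φ(5)) = (0,7) ∈ E(G2) ✓
  (4,7) → (φ(4),φ(7)) = (0,1) ∈ E(G2) ✓
  (6,7) → (φ(6),φ(7)) = (1,5) ∈ E(G2) ✓
All 11 edges of G1 map to edges of G2, and |E(G1)| = |E(G2)| = 11, so φ is a bijection on edges as well as vertices. Hence G1 ≅ G2.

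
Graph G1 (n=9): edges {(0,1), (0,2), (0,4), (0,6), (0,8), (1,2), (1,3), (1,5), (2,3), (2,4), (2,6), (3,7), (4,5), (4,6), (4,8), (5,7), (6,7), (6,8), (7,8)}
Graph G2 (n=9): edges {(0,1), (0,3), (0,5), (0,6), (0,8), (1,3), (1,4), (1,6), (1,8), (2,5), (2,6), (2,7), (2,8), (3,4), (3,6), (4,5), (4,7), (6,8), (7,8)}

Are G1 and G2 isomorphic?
Yes, isomorphic

The graphs are isomorphic.
One valid mapping φ: V(G1) → V(G2): 0→6, 1→2, 2→8, 3→7, 4→0, 5→5, 6→1, 7→4, 8→3

Verify φ preserves adjacency — for each edge of G1, its image is an edge of G2:
  (0,1) → (φ(0),φ(1)) = (2,6) ∈ E(G2) ✓
  (0,2) → (φ(0),φ(2)) = (6,8) ∈ E(G2) ✓
  (0,4) → (φ(0),φ(4)) = (0,6) ∈ E(G2) ✓
  (0,6) → (φ(0),φ(6)) = (1,6) ∈ E(G2) ✓
  (0,8) → (φ(0),φ(8)) = (3,6) ∈ E(G2) ✓
  (1,2) → (φ(1),φ(2)) = (2,8) ∈ E(G2) ✓
  (1,3) → (φ(1),φ(3)) = (2,7) ∈ E(G2) ✓
  (1,5) → (φ(1),φ(5)) = (2,5) ∈ E(G2) ✓
  (2,3) → (φ(2),φ(3)) = (7,8) ∈ E(G2) ✓
  (2,4) → (φ(2),φ(4)) = (0,8) ∈ E(G2) ✓
  (2,6) → (φ(2),φ(6)) = (1,8) ∈ E(G2) ✓
  (3,7) → (φ(3),φ(7)) = (4,7) ∈ E(G2) ✓
  (4,5) → (φ(4),φ(5)) = (0,5) ∈ E(G2) ✓
  (4,6) → (φ(4),φ(6)) = (0,1) ∈ E(G2) ✓
  (4,8) → (φ(4),φ(8)) = (0,3) ∈ E(G2) ✓
  (5,7) → (φ(5),φ(7)) = (4,5) ∈ E(G2) ✓
  (6,7) → (φ(6),φ(7)) = (1,4) ∈ E(G2) ✓
  (6,8) → (φ(6),φ(8)) = (1,3) ∈ E(G2) ✓
  (7,8) → (φ(7),φ(8)) = (3,4) ∈ E(G2) ✓
All 19 edges of G1 map to edges of G2, and |E(G1)| = |E(G2)| = 19, so φ is a bijection on edges as well as vertices. Hence G1 ≅ G2.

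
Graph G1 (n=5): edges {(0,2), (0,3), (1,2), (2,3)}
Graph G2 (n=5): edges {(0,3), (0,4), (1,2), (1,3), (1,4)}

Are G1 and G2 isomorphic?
No, not isomorphic

The graphs are NOT isomorphic.

Counting triangles (3-cliques): G1 has 1, G2 has 0.
Triangle count is an isomorphism invariant, so differing triangle counts rule out isomorphism.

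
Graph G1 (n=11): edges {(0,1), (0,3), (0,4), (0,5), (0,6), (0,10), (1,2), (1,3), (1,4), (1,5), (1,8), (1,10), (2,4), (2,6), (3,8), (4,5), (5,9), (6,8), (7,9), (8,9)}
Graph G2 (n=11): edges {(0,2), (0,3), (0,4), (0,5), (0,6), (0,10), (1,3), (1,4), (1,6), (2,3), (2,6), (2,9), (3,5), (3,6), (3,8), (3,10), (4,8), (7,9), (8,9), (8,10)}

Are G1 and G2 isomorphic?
Yes, isomorphic

The graphs are isomorphic.
One valid mapping φ: V(G1) → V(G2): 0→0, 1→3, 2→1, 3→10, 4→6, 5→2, 6→4, 7→7, 8→8, 9→9, 10→5

Verify φ preserves adjacency — for each edge of G1, its image is an edge of G2:
  (0,1) → (φ(0),φ(1)) = (0,3) ∈ E(G2) ✓
  (0,3) → (φ(0),φ(3)) = (0,10) ∈ E(G2) ✓
  (0,4) → (φ(0),φ(4)) = (0,6) ∈ E(G2) ✓
  (0,5) → (φ(0),φ(5)) = (0,2) ∈ E(G2) ✓
  (0,6) → (φ(0),φ(6)) = (0,4) ∈ E(G2) ✓
  (0,10) → (φ(0),φ(10)) = (0,5) ∈ E(G2) ✓
  (1,2) → (φ(1),φ(2)) = (1,3) ∈ E(G2) ✓
  (1,3) → (φ(1),φ(3)) = (3,10) ∈ E(G2) ✓
  (1,4) → (φ(1),φ(4)) = (3,6) ∈ E(G2) ✓
  (1,5) → (φ(1),φ(5)) = (2,3) ∈ E(G2) ✓
  (1,8) → (φ(1),φ(8)) = (3,8) ∈ E(G2) ✓
  (1,10) → (φ(1),φ(10)) = (3,5) ∈ E(G2) ✓
  (2,4) → (φ(2),φ(4)) = (1,6) ∈ E(G2) ✓
  (2,6) → (φ(2),φ(6)) = (1,4) ∈ E(G2) ✓
  (3,8) → (φ(3),φ(8)) = (8,10) ∈ E(G2) ✓
  (4,5) → (φ(4),φ(5)) = (2,6) ∈ E(G2) ✓
  (5,9) → (φ(5),φ(9)) = (2,9) ∈ E(G2) ✓
  (6,8) → (φ(6),φ(8)) = (4,8) ∈ E(G2) ✓
  (7,9) → (φ(7),φ(9)) = (7,9) ∈ E(G2) ✓
  (8,9) → (φ(8),φ(9)) = (8,9) ∈ E(G2) ✓
All 20 edges of G1 map to edges of G2, and |E(G1)| = |E(G2)| = 20, so φ is a bijection on edges as well as vertices. Hence G1 ≅ G2.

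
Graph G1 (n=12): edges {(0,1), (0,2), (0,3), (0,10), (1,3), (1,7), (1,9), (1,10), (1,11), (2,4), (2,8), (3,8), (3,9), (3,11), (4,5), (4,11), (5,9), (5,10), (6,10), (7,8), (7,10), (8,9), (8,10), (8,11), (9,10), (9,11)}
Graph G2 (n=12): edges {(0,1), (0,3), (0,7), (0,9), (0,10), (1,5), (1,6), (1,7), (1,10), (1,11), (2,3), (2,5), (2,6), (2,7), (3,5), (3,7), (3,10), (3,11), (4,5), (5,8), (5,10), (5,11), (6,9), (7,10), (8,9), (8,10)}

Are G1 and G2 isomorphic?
Yes, isomorphic

The graphs are isomorphic.
One valid mapping φ: V(G1) → V(G2): 0→2, 1→3, 2→6, 3→7, 4→9, 5→8, 6→4, 7→11, 8→1, 9→10, 10→5, 11→0

Verify φ preserves adjacency — for each edge of G1, its image is an edge of G2:
  (0,1) → (φ(0),φ(1)) = (2,3) ∈ E(G2) ✓
  (0,2) → (φ(0),φ(2)) = (2,6) ∈ E(G2) ✓
  (0,3) → (φ(0),φ(3)) = (2,7) ∈ E(G2) ✓
  (0,10) → (φ(0),φ(10)) = (2,5) ∈ E(G2) ✓
  (1,3) → (φ(1),φ(3)) = (3,7) ∈ E(G2) ✓
  (1,7) → (φ(1),φ(7)) = (3,11) ∈ E(G2) ✓
  (1,9) → (φ(1),φ(9)) = (3,10) ∈ E(G2) ✓
  (1,10) → (φ(1),φ(10)) = (3,5) ∈ E(G2) ✓
  (1,11) → (φ(1),φ(11)) = (0,3) ∈ E(G2) ✓
  (2,4) → (φ(2),φ(4)) = (6,9) ∈ E(G2) ✓
  (2,8) → (φ(2),φ(8)) = (1,6) ∈ E(G2) ✓
  (3,8) → (φ(3),φ(8)) = (1,7) ∈ E(G2) ✓
  (3,9) → (φ(3),φ(9)) = (7,10) ∈ E(G2) ✓
  (3,11) → (φ(3),φ(11)) = (0,7) ∈ E(G2) ✓
  (4,5) → (φ(4),φ(5)) = (8,9) ∈ E(G2) ✓
  (4,11) → (φ(4),φ(11)) = (0,9) ∈ E(G2) ✓
  (5,9) → (φ(5),φ(9)) = (8,10) ∈ E(G2) ✓
  (5,10) → (φ(5),φ(10)) = (5,8) ∈ E(G2) ✓
  (6,10) → (φ(6),φ(10)) = (4,5) ∈ E(G2) ✓
  (7,8) → (φ(7),φ(8)) = (1,11) ∈ E(G2) ✓
  (7,10) → (φ(7),φ(10)) = (5,11) ∈ E(G2) ✓
  (8,9) → (φ(8),φ(9)) = (1,10) ∈ E(G2) ✓
  (8,10) → (φ(8),φ(10)) = (1,5) ∈ E(G2) ✓
  (8,11) → (φ(8),φ(11)) = (0,1) ∈ E(G2) ✓
  (9,10) → (φ(9),φ(10)) = (5,10) ∈ E(G2) ✓
  (9,11) → (φ(9),φ(11)) = (0,10) ∈ E(G2) ✓
All 26 edges of G1 map to edges of G2, and |E(G1)| = |E(G2)| = 26, so φ is a bijection on edges as well as vertices. Hence G1 ≅ G2.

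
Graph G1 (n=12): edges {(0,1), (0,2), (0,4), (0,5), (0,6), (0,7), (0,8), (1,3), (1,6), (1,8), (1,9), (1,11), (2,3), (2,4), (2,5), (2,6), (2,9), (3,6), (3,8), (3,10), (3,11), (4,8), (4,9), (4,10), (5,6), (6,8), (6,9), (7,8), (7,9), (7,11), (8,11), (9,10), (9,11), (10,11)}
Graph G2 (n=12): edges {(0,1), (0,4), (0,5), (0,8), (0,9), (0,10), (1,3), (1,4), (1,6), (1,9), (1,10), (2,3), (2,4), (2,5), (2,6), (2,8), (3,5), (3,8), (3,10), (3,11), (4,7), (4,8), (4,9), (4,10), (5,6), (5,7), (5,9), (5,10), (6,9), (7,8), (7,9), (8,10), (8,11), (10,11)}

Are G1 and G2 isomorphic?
Yes, isomorphic

The graphs are isomorphic.
One valid mapping φ: V(G1) → V(G2): 0→8, 1→0, 2→3, 3→1, 4→2, 5→11, 6→10, 7→7, 8→4, 9→5, 10→6, 11→9

Verify φ preserves adjacency — for each edge of G1, its image is an edge of G2:
  (0,1) → (φ(0),φ(1)) = (0,8) ∈ E(G2) ✓
  (0,2) → (φ(0),φ(2)) = (3,8) ∈ E(G2) ✓
  (0,4) → (φ(0),φ(4)) = (2,8) ∈ E(G2) ✓
  (0,5) → (φ(0),φ(5)) = (8,11) ∈ E(G2) ✓
  (0,6) → (φ(0),φ(6)) = (8,10) ∈ E(G2) ✓
  (0,7) → (φ(0),φ(7)) = (7,8) ∈ E(G2) ✓
  (0,8) → (φ(0),φ(8)) = (4,8) ∈ E(G2) ✓
  (1,3) → (φ(1),φ(3)) = (0,1) ∈ E(G2) ✓
  (1,6) → (φ(1),φ(6)) = (0,10) ∈ E(G2) ✓
  (1,8) → (φ(1),φ(8)) = (0,4) ∈ E(G2) ✓
  (1,9) → (φ(1),φ(9)) = (0,5) ∈ E(G2) ✓
  (1,11) → (φ(1),φ(11)) = (0,9) ∈ E(G2) ✓
  (2,3) → (φ(2),φ(3)) = (1,3) ∈ E(G2) ✓
  (2,4) → (φ(2),φ(4)) = (2,3) ∈ E(G2) ✓
  (2,5) → (φ(2),φ(5)) = (3,11) ∈ E(G2) ✓
  (2,6) → (φ(2),φ(6)) = (3,10) ∈ E(G2) ✓
  (2,9) → (φ(2),φ(9)) = (3,5) ∈ E(G2) ✓
  (3,6) → (φ(3),φ(6)) = (1,10) ∈ E(G2) ✓
  (3,8) → (φ(3),φ(8)) = (1,4) ∈ E(G2) ✓
  (3,10) → (φ(3),φ(10)) = (1,6) ∈ E(G2) ✓
  (3,11) → (φ(3),φ(11)) = (1,9) ∈ E(G2) ✓
  (4,8) → (φ(4),φ(8)) = (2,4) ∈ E(G2) ✓
  (4,9) → (φ(4),φ(9)) = (2,5) ∈ E(G2) ✓
  (4,10) → (φ(4),φ(10)) = (2,6) ∈ E(G2) ✓
  (5,6) → (φ(5),φ(6)) = (10,11) ∈ E(G2) ✓
  (6,8) → (φ(6),φ(8)) = (4,10) ∈ E(G2) ✓
  (6,9) → (φ(6),φ(9)) = (5,10) ∈ E(G2) ✓
  (7,8) → (φ(7),φ(8)) = (4,7) ∈ E(G2) ✓
  (7,9) → (φ(7),φ(9)) = (5,7) ∈ E(G2) ✓
  (7,11) → (φ(7),φ(11)) = (7,9) ∈ E(G2) ✓
  (8,11) → (φ(8),φ(11)) = (4,9) ∈ E(G2) ✓
  (9,10) → (φ(9),φ(10)) = (5,6) ∈ E(G2) ✓
  (9,11) → (φ(9),φ(11)) = (5,9) ∈ E(G2) ✓
  (10,11) → (φ(10),φ(11)) = (6,9) ∈ E(G2) ✓
All 34 edges of G1 map to edges of G2, and |E(G1)| = |E(G2)| = 34, so φ is a bijection on edges as well as vertices. Hence G1 ≅ G2.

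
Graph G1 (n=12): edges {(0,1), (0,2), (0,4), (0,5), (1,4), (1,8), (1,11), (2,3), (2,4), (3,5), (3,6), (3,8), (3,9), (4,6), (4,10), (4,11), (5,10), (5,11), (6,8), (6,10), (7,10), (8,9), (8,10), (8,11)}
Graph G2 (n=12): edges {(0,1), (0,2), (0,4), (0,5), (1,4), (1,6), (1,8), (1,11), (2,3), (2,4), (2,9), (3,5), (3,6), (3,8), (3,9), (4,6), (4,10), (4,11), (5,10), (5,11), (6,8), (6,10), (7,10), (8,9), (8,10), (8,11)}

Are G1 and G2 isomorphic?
No, not isomorphic

The graphs are NOT isomorphic.

Counting edges: G1 has 24 edge(s); G2 has 26 edge(s).
Edge count is an isomorphism invariant (a bijection on vertices induces a bijection on edges), so differing edge counts rule out isomorphism.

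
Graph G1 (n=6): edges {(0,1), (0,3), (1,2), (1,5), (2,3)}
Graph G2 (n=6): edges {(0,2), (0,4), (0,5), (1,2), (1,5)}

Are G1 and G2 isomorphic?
Yes, isomorphic

The graphs are isomorphic.
One valid mapping φ: V(G1) → V(G2): 0→5, 1→0, 2→2, 3→1, 4→3, 5→4

Verify φ preserves adjacency — for each edge of G1, its image is an edge of G2:
  (0,1) → (φ(0),φ(1)) = (0,5) ∈ E(G2) ✓
  (0,3) → (φ(0),φ(3)) = (1,5) ∈ E(G2) ✓
  (1,2) → (φ(1),φ(2)) = (0,2) ∈ E(G2) ✓
  (1,5) → (φ(1),φ(5)) = (0,4) ∈ E(G2) ✓
  (2,3) → (φ(2),φ(3)) = (1,2) ∈ E(G2) ✓
All 5 edges of G1 map to edges of G2, and |E(G1)| = |E(G2)| = 5, so φ is a bijection on edges as well as vertices. Hence G1 ≅ G2.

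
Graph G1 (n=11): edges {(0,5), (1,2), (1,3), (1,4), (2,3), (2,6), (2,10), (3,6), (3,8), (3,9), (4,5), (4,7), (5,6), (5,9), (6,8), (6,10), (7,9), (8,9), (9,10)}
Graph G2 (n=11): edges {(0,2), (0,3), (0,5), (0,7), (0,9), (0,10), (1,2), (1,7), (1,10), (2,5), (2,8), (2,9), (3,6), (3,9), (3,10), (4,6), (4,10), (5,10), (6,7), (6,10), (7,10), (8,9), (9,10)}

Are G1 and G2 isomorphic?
No, not isomorphic

The graphs are NOT isomorphic.

Counting triangles (3-cliques): G1 has 5, G2 has 13.
Triangle count is an isomorphism invariant, so differing triangle counts rule out isomorphism.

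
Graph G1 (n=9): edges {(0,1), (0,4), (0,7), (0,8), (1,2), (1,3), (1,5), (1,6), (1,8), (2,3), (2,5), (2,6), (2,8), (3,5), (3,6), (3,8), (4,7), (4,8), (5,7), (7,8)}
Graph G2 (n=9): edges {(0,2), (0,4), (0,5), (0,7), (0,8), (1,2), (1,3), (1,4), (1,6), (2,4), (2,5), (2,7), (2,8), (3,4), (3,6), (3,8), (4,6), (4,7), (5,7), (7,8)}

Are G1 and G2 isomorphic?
Yes, isomorphic

The graphs are isomorphic.
One valid mapping φ: V(G1) → V(G2): 0→1, 1→2, 2→7, 3→0, 4→6, 5→8, 6→5, 7→3, 8→4

Verify φ preserves adjacency — for each edge of G1, its image is an edge of G2:
  (0,1) → (φ(0),φ(1)) = (1,2) ∈ E(G2) ✓
  (0,4) → (φ(0),φ(4)) = (1,6) ∈ E(G2) ✓
  (0,7) → (φ(0),φ(7)) = (1,3) ∈ E(G2) ✓
  (0,8) → (φ(0),φ(8)) = (1,4) ∈ E(G2) ✓
  (1,2) → (φ(1),φ(2)) = (2,7) ∈ E(G2) ✓
  (1,3) → (φ(1),φ(3)) = (0,2) ∈ E(G2) ✓
  (1,5) → (φ(1),φ(5)) = (2,8) ∈ E(G2) ✓
  (1,6) → (φ(1),φ(6)) = (2,5) ∈ E(G2) ✓
  (1,8) → (φ(1),φ(8)) = (2,4) ∈ E(G2) ✓
  (2,3) → (φ(2),φ(3)) = (0,7) ∈ E(G2) ✓
  (2,5) → (φ(2),φ(5)) = (7,8) ∈ E(G2) ✓
  (2,6) → (φ(2),φ(6)) = (5,7) ∈ E(G2) ✓
  (2,8) → (φ(2),φ(8)) = (4,7) ∈ E(G2) ✓
  (3,5) → (φ(3),φ(5)) = (0,8) ∈ E(G2) ✓
  (3,6) → (φ(3),φ(6)) = (0,5) ∈ E(G2) ✓
  (3,8) → (φ(3),φ(8)) = (0,4) ∈ E(G2) ✓
  (4,7) → (φ(4),φ(7)) = (3,6) ∈ E(G2) ✓
  (4,8) → (φ(4),φ(8)) = (4,6) ∈ E(G2) ✓
  (5,7) → (φ(5),φ(7)) = (3,8) ∈ E(G2) ✓
  (7,8) → (φ(7),φ(8)) = (3,4) ∈ E(G2) ✓
All 20 edges of G1 map to edges of G2, and |E(G1)| = |E(G2)| = 20, so φ is a bijection on edges as well as vertices. Hence G1 ≅ G2.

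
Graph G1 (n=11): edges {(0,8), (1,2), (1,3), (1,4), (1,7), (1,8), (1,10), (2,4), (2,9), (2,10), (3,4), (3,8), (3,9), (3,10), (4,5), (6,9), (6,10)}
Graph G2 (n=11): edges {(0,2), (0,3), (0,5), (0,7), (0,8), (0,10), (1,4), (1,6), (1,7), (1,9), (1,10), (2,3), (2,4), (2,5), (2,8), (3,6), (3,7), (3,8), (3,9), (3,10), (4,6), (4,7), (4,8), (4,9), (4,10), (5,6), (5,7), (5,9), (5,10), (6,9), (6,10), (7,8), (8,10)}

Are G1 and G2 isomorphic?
No, not isomorphic

The graphs are NOT isomorphic.

Counting triangles (3-cliques): G1 has 5, G2 has 28.
Triangle count is an isomorphism invariant, so differing triangle counts rule out isomorphism.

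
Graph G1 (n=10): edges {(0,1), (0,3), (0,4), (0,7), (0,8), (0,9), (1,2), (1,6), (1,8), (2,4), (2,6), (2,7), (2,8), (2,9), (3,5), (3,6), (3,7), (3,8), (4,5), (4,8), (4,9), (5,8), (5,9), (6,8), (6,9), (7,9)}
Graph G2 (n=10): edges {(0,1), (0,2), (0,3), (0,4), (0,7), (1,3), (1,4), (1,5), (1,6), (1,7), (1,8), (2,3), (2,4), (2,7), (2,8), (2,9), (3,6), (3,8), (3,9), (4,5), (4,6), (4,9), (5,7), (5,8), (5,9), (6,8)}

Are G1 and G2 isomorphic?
Yes, isomorphic

The graphs are isomorphic.
One valid mapping φ: V(G1) → V(G2): 0→4, 1→6, 2→3, 3→5, 4→0, 5→7, 6→8, 7→9, 8→1, 9→2

Verify φ preserves adjacency — for each edge of G1, its image is an edge of G2:
  (0,1) → (φ(0),φ(1)) = (4,6) ∈ E(G2) ✓
  (0,3) → (φ(0),φ(3)) = (4,5) ∈ E(G2) ✓
  (0,4) → (φ(0),φ(4)) = (0,4) ∈ E(G2) ✓
  (0,7) → (φ(0),φ(7)) = (4,9) ∈ E(G2) ✓
  (0,8) → (φ(0),φ(8)) = (1,4) ∈ E(G2) ✓
  (0,9) → (φ(0),φ(9)) = (2,4) ∈ E(G2) ✓
  (1,2) → (φ(1),φ(2)) = (3,6) ∈ E(G2) ✓
  (1,6) → (φ(1),φ(6)) = (6,8) ∈ E(G2) ✓
  (1,8) → (φ(1),φ(8)) = (1,6) ∈ E(G2) ✓
  (2,4) → (φ(2),φ(4)) = (0,3) ∈ E(G2) ✓
  (2,6) → (φ(2),φ(6)) = (3,8) ∈ E(G2) ✓
  (2,7) → (φ(2),φ(7)) = (3,9) ∈ E(G2) ✓
  (2,8) → (φ(2),φ(8)) = (1,3) ∈ E(G2) ✓
  (2,9) → (φ(2),φ(9)) = (2,3) ∈ E(G2) ✓
  (3,5) → (φ(3),φ(5)) = (5,7) ∈ E(G2) ✓
  (3,6) → (φ(3),φ(6)) = (5,8) ∈ E(G2) ✓
  (3,7) → (φ(3),φ(7)) = (5,9) ∈ E(G2) ✓
  (3,8) → (φ(3),φ(8)) = (1,5) ∈ E(G2) ✓
  (4,5) → (φ(4),φ(5)) = (0,7) ∈ E(G2) ✓
  (4,8) → (φ(4),φ(8)) = (0,1) ∈ E(G2) ✓
  (4,9) → (φ(4),φ(9)) = (0,2) ∈ E(G2) ✓
  (5,8) → (φ(5),φ(8)) = (1,7) ∈ E(G2) ✓
  (5,9) → (φ(5),φ(9)) = (2,7) ∈ E(G2) ✓
  (6,8) → (φ(6),φ(8)) = (1,8) ∈ E(G2) ✓
  (6,9) → (φ(6),φ(9)) = (2,8) ∈ E(G2) ✓
  (7,9) → (φ(7),φ(9)) = (2,9) ∈ E(G2) ✓
All 26 edges of G1 map to edges of G2, and |E(G1)| = |E(G2)| = 26, so φ is a bijection on edges as well as vertices. Hence G1 ≅ G2.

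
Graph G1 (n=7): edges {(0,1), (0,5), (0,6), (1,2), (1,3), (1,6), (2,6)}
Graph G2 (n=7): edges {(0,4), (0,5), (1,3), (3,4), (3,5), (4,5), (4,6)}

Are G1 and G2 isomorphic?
Yes, isomorphic

The graphs are isomorphic.
One valid mapping φ: V(G1) → V(G2): 0→3, 1→4, 2→0, 3→6, 4→2, 5→1, 6→5

Verify φ preserves adjacency — for each edge of G1, its image is an edge of G2:
  (0,1) → (φ(0),φ(1)) = (3,4) ∈ E(G2) ✓
  (0,5) → (φ(0),φ(5)) = (1,3) ∈ E(G2) ✓
  (0,6) → (φ(0),φ(6)) = (3,5) ∈ E(G2) ✓
  (1,2) → (φ(1),φ(2)) = (0,4) ∈ E(G2) ✓
  (1,3) → (φ(1),φ(3)) = (4,6) ∈ E(G2) ✓
  (1,6) → (φ(1),φ(6)) = (4,5) ∈ E(G2) ✓
  (2,6) → (φ(2),φ(6)) = (0,5) ∈ E(G2) ✓
All 7 edges of G1 map to edges of G2, and |E(G1)| = |E(G2)| = 7, so φ is a bijection on edges as well as vertices. Hence G1 ≅ G2.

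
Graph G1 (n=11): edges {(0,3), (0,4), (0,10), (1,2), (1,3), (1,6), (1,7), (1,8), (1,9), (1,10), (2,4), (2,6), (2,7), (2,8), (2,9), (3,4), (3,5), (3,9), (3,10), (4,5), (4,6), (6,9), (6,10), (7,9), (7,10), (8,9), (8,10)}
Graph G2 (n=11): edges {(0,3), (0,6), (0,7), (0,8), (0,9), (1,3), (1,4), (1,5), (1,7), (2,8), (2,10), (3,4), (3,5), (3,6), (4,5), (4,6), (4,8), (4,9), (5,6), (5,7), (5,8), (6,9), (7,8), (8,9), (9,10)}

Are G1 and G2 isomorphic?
No, not isomorphic

The graphs are NOT isomorphic.

Counting triangles (3-cliques): G1 has 19, G2 has 16.
Triangle count is an isomorphism invariant, so differing triangle counts rule out isomorphism.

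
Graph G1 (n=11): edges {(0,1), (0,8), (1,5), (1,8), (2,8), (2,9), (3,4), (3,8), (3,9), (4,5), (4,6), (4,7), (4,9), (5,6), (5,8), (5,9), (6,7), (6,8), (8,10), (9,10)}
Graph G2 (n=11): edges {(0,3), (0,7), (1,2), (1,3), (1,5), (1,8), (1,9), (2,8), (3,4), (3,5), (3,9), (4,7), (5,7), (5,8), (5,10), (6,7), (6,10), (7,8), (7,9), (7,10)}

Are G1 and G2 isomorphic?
Yes, isomorphic

The graphs are isomorphic.
One valid mapping φ: V(G1) → V(G2): 0→6, 1→10, 2→4, 3→9, 4→1, 5→5, 6→8, 7→2, 8→7, 9→3, 10→0

Verify φ preserves adjacency — for each edge of G1, its image is an edge of G2:
  (0,1) → (φ(0),φ(1)) = (6,10) ∈ E(G2) ✓
  (0,8) → (φ(0),φ(8)) = (6,7) ∈ E(G2) ✓
  (1,5) → (φ(1),φ(5)) = (5,10) ∈ E(G2) ✓
  (1,8) → (φ(1),φ(8)) = (7,10) ∈ E(G2) ✓
  (2,8) → (φ(2),φ(8)) = (4,7) ∈ E(G2) ✓
  (2,9) → (φ(2),φ(9)) = (3,4) ∈ E(G2) ✓
  (3,4) → (φ(3),φ(4)) = (1,9) ∈ E(G2) ✓
  (3,8) → (φ(3),φ(8)) = (7,9) ∈ E(G2) ✓
  (3,9) → (φ(3),φ(9)) = (3,9) ∈ E(G2) ✓
  (4,5) → (φ(4),φ(5)) = (1,5) ∈ E(G2) ✓
  (4,6) → (φ(4),φ(6)) = (1,8) ∈ E(G2) ✓
  (4,7) → (φ(4),φ(7)) = (1,2) ∈ E(G2) ✓
  (4,9) → (φ(4),φ(9)) = (1,3) ∈ E(G2) ✓
  (5,6) → (φ(5),φ(6)) = (5,8) ∈ E(G2) ✓
  (5,8) → (φ(5),φ(8)) = (5,7) ∈ E(G2) ✓
  (5,9) → (φ(5),φ(9)) = (3,5) ∈ E(G2) ✓
  (6,7) → (φ(6),φ(7)) = (2,8) ∈ E(G2) ✓
  (6,8) → (φ(6),φ(8)) = (7,8) ∈ E(G2) ✓
  (8,10) → (φ(8),φ(10)) = (0,7) ∈ E(G2) ✓
  (9,10) → (φ(9),φ(10)) = (0,3) ∈ E(G2) ✓
All 20 edges of G1 map to edges of G2, and |E(G1)| = |E(G2)| = 20, so φ is a bijection on edges as well as vertices. Hence G1 ≅ G2.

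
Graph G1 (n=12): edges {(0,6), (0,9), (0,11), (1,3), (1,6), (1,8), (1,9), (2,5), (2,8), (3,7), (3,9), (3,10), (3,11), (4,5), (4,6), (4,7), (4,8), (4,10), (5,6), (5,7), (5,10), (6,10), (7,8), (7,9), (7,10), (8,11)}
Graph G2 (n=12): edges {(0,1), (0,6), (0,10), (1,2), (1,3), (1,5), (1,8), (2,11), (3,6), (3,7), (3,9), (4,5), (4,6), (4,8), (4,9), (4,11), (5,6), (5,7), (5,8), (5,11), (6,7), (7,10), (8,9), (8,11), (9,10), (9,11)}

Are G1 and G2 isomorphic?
Yes, isomorphic

The graphs are isomorphic.
One valid mapping φ: V(G1) → V(G2): 0→10, 1→3, 2→2, 3→6, 4→8, 5→11, 6→9, 7→5, 8→1, 9→7, 10→4, 11→0

Verify φ preserves adjacency — for each edge of G1, its image is an edge of G2:
  (0,6) → (φ(0),φ(6)) = (9,10) ∈ E(G2) ✓
  (0,9) → (φ(0),φ(9)) = (7,10) ∈ E(G2) ✓
  (0,11) → (φ(0),φ(11)) = (0,10) ∈ E(G2) ✓
  (1,3) → (φ(1),φ(3)) = (3,6) ∈ E(G2) ✓
  (1,6) → (φ(1),φ(6)) = (3,9) ∈ E(G2) ✓
  (1,8) → (φ(1),φ(8)) = (1,3) ∈ E(G2) ✓
  (1,9) → (φ(1),φ(9)) = (3,7) ∈ E(G2) ✓
  (2,5) → (φ(2),φ(5)) = (2,11) ∈ E(G2) ✓
  (2,8) → (φ(2),φ(8)) = (1,2) ∈ E(G2) ✓
  (3,7) → (φ(3),φ(7)) = (5,6) ∈ E(G2) ✓
  (3,9) → (φ(3),φ(9)) = (6,7) ∈ E(G2) ✓
  (3,10) → (φ(3),φ(10)) = (4,6) ∈ E(G2) ✓
  (3,11) → (φ(3),φ(11)) = (0,6) ∈ E(G2) ✓
  (4,5) → (φ(4),φ(5)) = (8,11) ∈ E(G2) ✓
  (4,6) → (φ(4),φ(6)) = (8,9) ∈ E(G2) ✓
  (4,7) → (φ(4),φ(7)) = (5,8) ∈ E(G2) ✓
  (4,8) → (φ(4),φ(8)) = (1,8) ∈ E(G2) ✓
  (4,10) → (φ(4),φ(10)) = (4,8) ∈ E(G2) ✓
  (5,6) → (φ(5),φ(6)) = (9,11) ∈ E(G2) ✓
  (5,7) → (φ(5),φ(7)) = (5,11) ∈ E(G2) ✓
  (5,10) → (φ(5),φ(10)) = (4,11) ∈ E(G2) ✓
  (6,10) → (φ(6),φ(10)) = (4,9) ∈ E(G2) ✓
  (7,8) → (φ(7),φ(8)) = (1,5) ∈ E(G2) ✓
  (7,9) → (φ(7),φ(9)) = (5,7) ∈ E(G2) ✓
  (7,10) → (φ(7),φ(10)) = (4,5) ∈ E(G2) ✓
  (8,11) → (φ(8),φ(11)) = (0,1) ∈ E(G2) ✓
All 26 edges of G1 map to edges of G2, and |E(G1)| = |E(G2)| = 26, so φ is a bijection on edges as well as vertices. Hence G1 ≅ G2.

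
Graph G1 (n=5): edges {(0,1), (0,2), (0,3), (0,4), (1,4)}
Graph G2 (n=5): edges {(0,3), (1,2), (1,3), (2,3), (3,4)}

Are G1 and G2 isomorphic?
Yes, isomorphic

The graphs are isomorphic.
One valid mapping φ: V(G1) → V(G2): 0→3, 1→2, 2→0, 3→4, 4→1

Verify φ preserves adjacency — for each edge of G1, its image is an edge of G2:
  (0,1) → (φ(0),φ(1)) = (2,3) ∈ E(G2) ✓
  (0,2) → (φ(0),φ(2)) = (0,3) ∈ E(G2) ✓
  (0,3) → (φ(0),φ(3)) = (3,4) ∈ E(G2) ✓
  (0,4) → (φ(0),φ(4)) = (1,3) ∈ E(G2) ✓
  (1,4) → (φ(1),φ(4)) = (1,2) ∈ E(G2) ✓
All 5 edges of G1 map to edges of G2, and |E(G1)| = |E(G2)| = 5, so φ is a bijection on edges as well as vertices. Hence G1 ≅ G2.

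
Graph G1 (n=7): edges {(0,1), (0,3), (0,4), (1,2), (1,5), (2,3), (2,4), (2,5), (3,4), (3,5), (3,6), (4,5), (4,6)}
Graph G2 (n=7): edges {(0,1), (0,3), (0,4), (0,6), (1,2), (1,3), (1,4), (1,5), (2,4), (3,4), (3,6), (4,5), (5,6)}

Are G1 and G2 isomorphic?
Yes, isomorphic

The graphs are isomorphic.
One valid mapping φ: V(G1) → V(G2): 0→5, 1→6, 2→0, 3→1, 4→4, 5→3, 6→2

Verify φ preserves adjacency — for each edge of G1, its image is an edge of G2:
  (0,1) → (φ(0),φ(1)) = (5,6) ∈ E(G2) ✓
  (0,3) → (φ(0),φ(3)) = (1,5) ∈ E(G2) ✓
  (0,4) → (φ(0),φ(4)) = (4,5) ∈ E(G2) ✓
  (1,2) → (φ(1),φ(2)) = (0,6) ∈ E(G2) ✓
  (1,5) → (φ(1),φ(5)) = (3,6) ∈ E(G2) ✓
  (2,3) → (φ(2),φ(3)) = (0,1) ∈ E(G2) ✓
  (2,4) → (φ(2),φ(4)) = (0,4) ∈ E(G2) ✓
  (2,5) → (φ(2),φ(5)) = (0,3) ∈ E(G2) ✓
  (3,4) → (φ(3),φ(4)) = (1,4) ∈ E(G2) ✓
  (3,5) → (φ(3),φ(5)) = (1,3) ∈ E(G2) ✓
  (3,6) → (φ(3),φ(6)) = (1,2) ∈ E(G2) ✓
  (4,5) → (φ(4),φ(5)) = (3,4) ∈ E(G2) ✓
  (4,6) → (φ(4),φ(6)) = (2,4) ∈ E(G2) ✓
All 13 edges of G1 map to edges of G2, and |E(G1)| = |E(G2)| = 13, so φ is a bijection on edges as well as vertices. Hence G1 ≅ G2.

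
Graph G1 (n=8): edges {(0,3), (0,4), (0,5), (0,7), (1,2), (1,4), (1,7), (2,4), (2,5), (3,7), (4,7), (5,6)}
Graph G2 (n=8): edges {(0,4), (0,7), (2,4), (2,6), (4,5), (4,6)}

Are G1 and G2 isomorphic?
No, not isomorphic

The graphs are NOT isomorphic.

Connected components of G1: 1 component(s) with vertex sets [[0, 1, 2, 3, 4, 5, 6, 7]], sizes [8].
Connected components of G2: 3 component(s) with vertex sets [[1], [3], [0, 2, 4, 5, 6, 7]], sizes [1, 1, 6].
The number of connected components (and the multiset of component sizes) is an isomorphism invariant — an isomorphism maps each component of G1 bijectively onto a component of G2. Since G1 has 1 component(s) and G2 has 3, they cannot be isomorphic.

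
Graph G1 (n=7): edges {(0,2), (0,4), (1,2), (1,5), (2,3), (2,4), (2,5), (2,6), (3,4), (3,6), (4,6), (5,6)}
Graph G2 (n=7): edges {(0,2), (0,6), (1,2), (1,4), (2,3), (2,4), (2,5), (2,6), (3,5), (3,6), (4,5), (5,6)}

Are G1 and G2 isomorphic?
Yes, isomorphic

The graphs are isomorphic.
One valid mapping φ: V(G1) → V(G2): 0→0, 1→1, 2→2, 3→3, 4→6, 5→4, 6→5

Verify φ preserves adjacency — for each edge of G1, its image is an edge of G2:
  (0,2) → (φ(0),φ(2)) = (0,2) ∈ E(G2) ✓
  (0,4) → (φ(0),φ(4)) = (0,6) ∈ E(G2) ✓
  (1,2) → (φ(1),φ(2)) = (1,2) ∈ E(G2) ✓
  (1,5) → (φ(1),φ(5)) = (1,4) ∈ E(G2) ✓
  (2,3) → (φ(2),φ(3)) = (2,3) ∈ E(G2) ✓
  (2,4) → (φ(2),φ(4)) = (2,6) ∈ E(G2) ✓
  (2,5) → (φ(2),φ(5)) = (2,4) ∈ E(G2) ✓
  (2,6) → (φ(2),φ(6)) = (2,5) ∈ E(G2) ✓
  (3,4) → (φ(3),φ(4)) = (3,6) ∈ E(G2) ✓
  (3,6) → (φ(3),φ(6)) = (3,5) ∈ E(G2) ✓
  (4,6) → (φ(4),φ(6)) = (5,6) ∈ E(G2) ✓
  (5,6) → (φ(5),φ(6)) = (4,5) ∈ E(G2) ✓
All 12 edges of G1 map to edges of G2, and |E(G1)| = |E(G2)| = 12, so φ is a bijection on edges as well as vertices. Hence G1 ≅ G2.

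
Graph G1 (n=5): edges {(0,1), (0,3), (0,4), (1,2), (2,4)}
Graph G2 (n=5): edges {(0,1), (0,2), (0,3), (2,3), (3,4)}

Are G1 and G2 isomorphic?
No, not isomorphic

The graphs are NOT isomorphic.

Counting triangles (3-cliques): G1 has 0, G2 has 1.
Triangle count is an isomorphism invariant, so differing triangle counts rule out isomorphism.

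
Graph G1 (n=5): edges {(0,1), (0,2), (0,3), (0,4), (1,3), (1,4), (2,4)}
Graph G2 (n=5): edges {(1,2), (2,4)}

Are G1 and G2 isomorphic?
No, not isomorphic

The graphs are NOT isomorphic.

Connected components of G1: 1 component(s) with vertex sets [[0, 1, 2, 3, 4]], sizes [5].
Connected components of G2: 3 component(s) with vertex sets [[0], [3], [1, 2, 4]], sizes [1, 1, 3].
The number of connected components (and the multiset of component sizes) is an isomorphism invariant — an isomorphism maps each component of G1 bijectively onto a component of G2. Since G1 has 1 component(s) and G2 has 3, they cannot be isomorphic.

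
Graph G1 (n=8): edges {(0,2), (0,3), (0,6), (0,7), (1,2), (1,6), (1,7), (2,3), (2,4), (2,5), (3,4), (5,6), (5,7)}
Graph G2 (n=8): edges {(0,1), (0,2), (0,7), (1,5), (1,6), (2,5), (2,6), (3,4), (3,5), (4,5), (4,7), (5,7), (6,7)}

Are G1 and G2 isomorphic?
Yes, isomorphic

The graphs are isomorphic.
One valid mapping φ: V(G1) → V(G2): 0→7, 1→2, 2→5, 3→4, 4→3, 5→1, 6→6, 7→0

Verify φ preserves adjacency — for each edge of G1, its image is an edge of G2:
  (0,2) → (φ(0),φ(2)) = (5,7) ∈ E(G2) ✓
  (0,3) → (φ(0),φ(3)) = (4,7) ∈ E(G2) ✓
  (0,6) → (φ(0),φ(6)) = (6,7) ∈ E(G2) ✓
  (0,7) → (φ(0),φ(7)) = (0,7) ∈ E(G2) ✓
  (1,2) → (φ(1),φ(2)) = (2,5) ∈ E(G2) ✓
  (1,6) → (φ(1),φ(6)) = (2,6) ∈ E(G2) ✓
  (1,7) → (φ(1),φ(7)) = (0,2) ∈ E(G2) ✓
  (2,3) → (φ(2),φ(3)) = (4,5) ∈ E(G2) ✓
  (2,4) → (φ(2),φ(4)) = (3,5) ∈ E(G2) ✓
  (2,5) → (φ(2),φ(5)) = (1,5) ∈ E(G2) ✓
  (3,4) → (φ(3),φ(4)) = (3,4) ∈ E(G2) ✓
  (5,6) → (φ(5),φ(6)) = (1,6) ∈ E(G2) ✓
  (5,7) → (φ(5),φ(7)) = (0,1) ∈ E(G2) ✓
All 13 edges of G1 map to edges of G2, and |E(G1)| = |E(G2)| = 13, so φ is a bijection on edges as well as vertices. Hence G1 ≅ G2.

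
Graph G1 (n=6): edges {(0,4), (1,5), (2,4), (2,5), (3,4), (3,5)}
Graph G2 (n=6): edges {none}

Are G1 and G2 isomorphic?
No, not isomorphic

The graphs are NOT isomorphic.

Connected components of G1: 1 component(s) with vertex sets [[0, 1, 2, 3, 4, 5]], sizes [6].
Connected components of G2: 6 component(s) with vertex sets [[0], [1], [2], [3], [4], [5]], sizes [1, 1, 1, 1, 1, 1].
The number of connected components (and the multiset of component sizes) is an isomorphism invariant — an isomorphism maps each component of G1 bijectively onto a component of G2. Since G1 has 1 component(s) and G2 has 6, they cannot be isomorphic.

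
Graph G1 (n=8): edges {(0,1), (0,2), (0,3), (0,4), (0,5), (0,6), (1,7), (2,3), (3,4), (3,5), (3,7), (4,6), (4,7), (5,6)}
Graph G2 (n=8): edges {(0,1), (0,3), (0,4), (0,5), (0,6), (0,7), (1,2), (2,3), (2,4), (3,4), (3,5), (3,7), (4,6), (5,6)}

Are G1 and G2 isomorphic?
Yes, isomorphic

The graphs are isomorphic.
One valid mapping φ: V(G1) → V(G2): 0→0, 1→1, 2→7, 3→3, 4→4, 5→5, 6→6, 7→2

Verify φ preserves adjacency — for each edge of G1, its image is an edge of G2:
  (0,1) → (φ(0),φ(1)) = (0,1) ∈ E(G2) ✓
  (0,2) → (φ(0),φ(2)) = (0,7) ∈ E(G2) ✓
  (0,3) → (φ(0),φ(3)) = (0,3) ∈ E(G2) ✓
  (0,4) → (φ(0),φ(4)) = (0,4) ∈ E(G2) ✓
  (0,5) → (φ(0),φ(5)) = (0,5) ∈ E(G2) ✓
  (0,6) → (φ(0),φ(6)) = (0,6) ∈ E(G2) ✓
  (1,7) → (φ(1),φ(7)) = (1,2) ∈ E(G2) ✓
  (2,3) → (φ(2),φ(3)) = (3,7) ∈ E(G2) ✓
  (3,4) → (φ(3),φ(4)) = (3,4) ∈ E(G2) ✓
  (3,5) → (φ(3),φ(5)) = (3,5) ∈ E(G2) ✓
  (3,7) → (φ(3),φ(7)) = (2,3) ∈ E(G2) ✓
  (4,6) → (φ(4),φ(6)) = (4,6) ∈ E(G2) ✓
  (4,7) → (φ(4),φ(7)) = (2,4) ∈ E(G2) ✓
  (5,6) → (φ(5),φ(6)) = (5,6) ∈ E(G2) ✓
All 14 edges of G1 map to edges of G2, and |E(G1)| = |E(G2)| = 14, so φ is a bijection on edges as well as vertices. Hence G1 ≅ G2.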